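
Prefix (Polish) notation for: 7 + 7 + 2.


left-to-right (same/higher precedence on left): tree is (+ (+ 7 7) 2)
Prefix: + + 7 7 2


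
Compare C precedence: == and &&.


'==' is equality (level 6); '&&' is logical AND (level 2)
Higher level binds tighter
'==' has higher precedence than '&&'


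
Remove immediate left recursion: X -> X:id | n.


Left-recursive alternatives: X:id; non-recursive: n
Introduce X': X -> nX', X' -> :idX' | ε


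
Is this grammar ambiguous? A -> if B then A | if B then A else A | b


dangling else: 'if B then if B then b else b' parses two ways
Ambiguous


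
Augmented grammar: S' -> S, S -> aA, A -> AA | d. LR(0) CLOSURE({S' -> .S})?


Start: S' -> .S
For each item with dot before a nonterminal B, add B -> .γ for every B-production
Closure: [S' -> .S, S -> .aA]


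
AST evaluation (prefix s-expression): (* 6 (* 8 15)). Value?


Evaluate inner: (* 8 15) = 120
Evaluate root: (* 6 120) = 720
Result: 720


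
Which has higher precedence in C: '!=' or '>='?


'>=' is relational (level 7); '!=' is equality (level 6)
Higher level binds tighter
'>=' has higher precedence than '!='


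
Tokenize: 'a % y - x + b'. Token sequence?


Scan left to right, longest-match per lexeme
Tokens: ID(a), OP(%), ID(y), OP(-), ID(x), OP(+), ID(b)


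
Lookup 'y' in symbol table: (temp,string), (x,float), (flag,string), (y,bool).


Lookup 'y' → type bool


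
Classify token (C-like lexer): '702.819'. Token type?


Pattern: digits with a decimal point
Type: FLOAT_LITERAL


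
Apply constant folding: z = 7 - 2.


7 - 2 = 5 at compile time
Optimized: z = 5


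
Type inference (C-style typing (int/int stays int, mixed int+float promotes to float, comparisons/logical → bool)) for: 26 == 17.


Operand types: int == int
Rule: comparison yields bool
Result type: bool


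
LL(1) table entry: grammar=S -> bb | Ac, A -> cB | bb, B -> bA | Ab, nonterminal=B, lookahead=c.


For [B, c]: 'c' ∈ FIRST(Ab)
Entry: B -> Ab


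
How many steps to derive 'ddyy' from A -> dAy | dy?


Derivation: A => dAy => ddyy
Steps: 2


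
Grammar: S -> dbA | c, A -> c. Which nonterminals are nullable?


A nonterminal is nullable iff some alternative derives ε (directly, or every symbol in it is nullable)
Nullable: {}


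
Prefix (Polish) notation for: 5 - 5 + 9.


left-to-right (same/higher precedence on left): tree is (+ (- 5 5) 9)
Prefix: + - 5 5 9


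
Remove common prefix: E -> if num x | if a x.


Common prefix: 'if'
Factored: E -> if E', E' -> num x | a x


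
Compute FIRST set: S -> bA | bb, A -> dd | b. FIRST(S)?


Per alternative of S: FIRST(bA) = {b}; FIRST(bb) = {b}
FIRST(S) = {b}


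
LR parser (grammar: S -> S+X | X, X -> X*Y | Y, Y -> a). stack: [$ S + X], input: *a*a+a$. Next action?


'*' can extend X; shift to build X -> X*Y
Action: shift


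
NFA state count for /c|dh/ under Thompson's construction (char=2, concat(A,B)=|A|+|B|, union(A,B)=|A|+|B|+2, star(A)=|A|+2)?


Syntax tree has 3 char leaf(s), 1 union(s), 0 star(s)
chars contribute 3×2 = 6; each union adds +2; each star adds +2
Total: 6 + 2 + 0 = 8 states


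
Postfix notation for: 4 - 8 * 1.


* has higher precedence, evaluate 8*1 first
Postfix: 4 8 1 * -


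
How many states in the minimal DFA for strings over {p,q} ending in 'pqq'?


Track the longest suffix of input matching a prefix of 'pqq': 4 classes (prefixes of length 0..3)
Minimal DFA: 4 states


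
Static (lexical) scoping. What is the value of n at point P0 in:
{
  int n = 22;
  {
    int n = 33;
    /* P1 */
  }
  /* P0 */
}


n declared in the same block as P0
n = 22


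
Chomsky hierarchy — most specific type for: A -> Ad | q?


Left-linear: every RHS is a terminal or one nonterminal followed by a terminal
Classification: Type 3 (Regular)


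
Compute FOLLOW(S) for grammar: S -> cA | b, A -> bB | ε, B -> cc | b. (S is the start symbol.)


$ ∈ FOLLOW(S). For each A -> αBβ: add FIRST(β)\{ε} to FOLLOW(B); if β nullable, add FOLLOW(A).
FOLLOW(S) = {$}


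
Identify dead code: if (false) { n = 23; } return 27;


condition is constant false, so the whole block is unreachable
Dead: 'if (false) { n = 23; }'


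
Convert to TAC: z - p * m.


Break into single-operator statements:
t1 = p * m
t2 = z - t1


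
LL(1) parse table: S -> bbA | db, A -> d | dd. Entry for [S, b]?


For [S, b]: 'b' ∈ FIRST(bbA)
Entry: S -> bbA


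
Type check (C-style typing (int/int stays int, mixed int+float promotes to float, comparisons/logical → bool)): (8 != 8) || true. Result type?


Operand types: bool || bool
Rule: logical operators take bool operands and yield bool
Result type: bool


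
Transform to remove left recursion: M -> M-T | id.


Left-recursive alternatives: M-T; non-recursive: id
Introduce M': M -> idM', M' -> -TM' | ε


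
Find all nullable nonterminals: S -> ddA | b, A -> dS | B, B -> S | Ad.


A nonterminal is nullable iff some alternative derives ε (directly, or every symbol in it is nullable)
Nullable: {}


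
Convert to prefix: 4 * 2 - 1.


left-to-right (same/higher precedence on left): tree is (- (* 4 2) 1)
Prefix: - * 4 2 1


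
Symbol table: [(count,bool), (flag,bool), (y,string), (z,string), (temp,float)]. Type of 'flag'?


Lookup 'flag' → type bool


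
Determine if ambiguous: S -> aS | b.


right-linear, alternatives start with distinct terminals 'a' vs 'b': unique leftmost derivation
Unambiguous


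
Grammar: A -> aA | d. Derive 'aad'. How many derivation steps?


Derivation: A => aA => aaA => aad
Steps: 3


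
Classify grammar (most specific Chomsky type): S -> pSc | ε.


Single nonterminal LHS, but p^n c^n is not regular
Classification: Type 2 (Context-Free)


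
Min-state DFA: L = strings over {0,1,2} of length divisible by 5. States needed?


Track length mod 5: states 0..4, accept at 0
Minimal DFA: 5 states


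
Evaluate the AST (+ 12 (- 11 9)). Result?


Evaluate inner: (- 11 9) = 2
Evaluate root: (+ 12 2) = 14
Result: 14


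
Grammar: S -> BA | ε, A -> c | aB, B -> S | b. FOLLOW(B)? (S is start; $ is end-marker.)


$ ∈ FOLLOW(S). For each A -> αBβ: add FIRST(β)\{ε} to FOLLOW(B); if β nullable, add FOLLOW(A).
FOLLOW(B) = {$, a, c}


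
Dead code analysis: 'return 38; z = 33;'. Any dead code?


statement follows a return and is unreachable
Dead: 'z = 33'


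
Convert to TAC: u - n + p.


Break into single-operator statements:
t1 = u - n
t2 = t1 + p


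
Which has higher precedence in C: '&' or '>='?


'>=' is relational (level 7); '&' is bitwise AND (level 5)
Higher level binds tighter
'>=' has higher precedence than '&'


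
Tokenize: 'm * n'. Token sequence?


Scan left to right, longest-match per lexeme
Tokens: ID(m), OP(*), ID(n)


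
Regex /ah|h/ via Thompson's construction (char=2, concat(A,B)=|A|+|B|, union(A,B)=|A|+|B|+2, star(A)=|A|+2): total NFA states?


Syntax tree has 3 char leaf(s), 1 union(s), 0 star(s)
chars contribute 3×2 = 6; each union adds +2; each star adds +2
Total: 6 + 2 + 0 = 8 states


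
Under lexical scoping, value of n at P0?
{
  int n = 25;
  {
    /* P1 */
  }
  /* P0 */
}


n declared in the same block as P0
n = 25


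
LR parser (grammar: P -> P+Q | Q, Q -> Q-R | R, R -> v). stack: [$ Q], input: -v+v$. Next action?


shift '-' to continue Q -> Q-R
Action: shift


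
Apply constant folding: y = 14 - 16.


14 - 16 = -2 at compile time
Optimized: y = -2


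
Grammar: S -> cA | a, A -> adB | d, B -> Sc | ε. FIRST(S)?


Per alternative of S: FIRST(cA) = {c}; FIRST(a) = {a}
FIRST(S) = {a, c}


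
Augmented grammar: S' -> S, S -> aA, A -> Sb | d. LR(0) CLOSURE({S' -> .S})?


Start: S' -> .S
For each item with dot before a nonterminal B, add B -> .γ for every B-production
Closure: [S' -> .S, S -> .aA]


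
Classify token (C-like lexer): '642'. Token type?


Pattern: digits only
Type: INTEGER_LITERAL


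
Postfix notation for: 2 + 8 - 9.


Left to right (same or higher precedence on left)
Postfix: 2 8 + 9 -


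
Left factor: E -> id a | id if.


Common prefix: 'id'
Factored: E -> id E', E' -> a | if


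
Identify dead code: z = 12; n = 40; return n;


z is assigned but never read
Dead: 'z = 12'


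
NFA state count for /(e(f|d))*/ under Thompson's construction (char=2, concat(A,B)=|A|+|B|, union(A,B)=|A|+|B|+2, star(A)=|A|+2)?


Syntax tree has 3 char leaf(s), 1 union(s), 1 star(s)
chars contribute 3×2 = 6; each union adds +2; each star adds +2
Total: 6 + 2 + 2 = 10 states


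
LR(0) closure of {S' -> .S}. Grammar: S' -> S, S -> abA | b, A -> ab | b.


Start: S' -> .S
For each item with dot before a nonterminal B, add B -> .γ for every B-production
Closure: [S' -> .S, S -> .abA, S -> .b]


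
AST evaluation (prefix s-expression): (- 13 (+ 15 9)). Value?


Evaluate inner: (+ 15 9) = 24
Evaluate root: (- 13 24) = -11
Result: -11


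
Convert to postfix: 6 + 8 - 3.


Left to right (same or higher precedence on left)
Postfix: 6 8 + 3 -


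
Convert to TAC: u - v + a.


Break into single-operator statements:
t1 = u - v
t2 = t1 + a


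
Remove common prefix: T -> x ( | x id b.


Common prefix: 'x'
Factored: T -> x T', T' -> ( | id b


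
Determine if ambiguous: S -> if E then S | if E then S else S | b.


dangling else: 'if E then if E then b else b' parses two ways
Ambiguous


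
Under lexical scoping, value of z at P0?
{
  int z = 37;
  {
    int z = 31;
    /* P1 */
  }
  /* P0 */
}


z declared in the same block as P0
z = 37


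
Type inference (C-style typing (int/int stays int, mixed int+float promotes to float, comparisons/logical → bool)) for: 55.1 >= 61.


Operand types: float >= int
Rule: comparison yields bool
Result type: bool


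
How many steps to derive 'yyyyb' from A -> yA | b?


Derivation: A => yA => yyA => yyyA => yyyyA => yyyyb
Steps: 5


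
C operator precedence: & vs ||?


'&' is bitwise AND (level 5); '||' is logical OR (level 1)
Higher level binds tighter
'&' has higher precedence than '||'


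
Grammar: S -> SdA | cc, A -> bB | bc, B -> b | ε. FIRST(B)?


Per alternative of B: FIRST(b) = {b}; FIRST(ε) = {ε}
FIRST(B) = {b, ε}


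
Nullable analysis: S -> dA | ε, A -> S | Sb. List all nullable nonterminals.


A nonterminal is nullable iff some alternative derives ε (directly, or every symbol in it is nullable)
Nullable: {A, S}


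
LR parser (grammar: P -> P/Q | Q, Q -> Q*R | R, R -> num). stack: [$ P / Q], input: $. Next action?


handle 'P/Q' on top; lookahead ∈ FOLLOW(P) = {/, $}
Action: reduce (P -> P/Q)


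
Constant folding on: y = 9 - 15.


9 - 15 = -6 at compile time
Optimized: y = -6


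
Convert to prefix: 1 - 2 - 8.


left-to-right (same/higher precedence on left): tree is (- (- 1 2) 8)
Prefix: - - 1 2 8


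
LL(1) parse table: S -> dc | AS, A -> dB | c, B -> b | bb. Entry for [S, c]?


For [S, c]: 'c' ∈ FIRST(AS)
Entry: S -> AS


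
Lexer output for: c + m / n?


Scan left to right, longest-match per lexeme
Tokens: ID(c), OP(+), ID(m), OP(/), ID(n)


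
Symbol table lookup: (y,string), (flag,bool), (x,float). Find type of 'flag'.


Lookup 'flag' → type bool


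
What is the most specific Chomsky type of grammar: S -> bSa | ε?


Single nonterminal LHS, but b^n a^n is not regular
Classification: Type 2 (Context-Free)


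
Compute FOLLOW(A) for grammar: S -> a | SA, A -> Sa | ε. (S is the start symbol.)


$ ∈ FOLLOW(S). For each A -> αBβ: add FIRST(β)\{ε} to FOLLOW(B); if β nullable, add FOLLOW(A).
FOLLOW(A) = {$, a}


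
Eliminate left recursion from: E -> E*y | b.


Left-recursive alternatives: E*y; non-recursive: b
Introduce E': E -> bE', E' -> *yE' | ε


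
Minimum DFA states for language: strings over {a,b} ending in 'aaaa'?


Track the longest suffix of input matching a prefix of 'aaaa': 5 classes (prefixes of length 0..4)
Minimal DFA: 5 states


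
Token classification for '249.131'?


Pattern: digits with a decimal point
Type: FLOAT_LITERAL


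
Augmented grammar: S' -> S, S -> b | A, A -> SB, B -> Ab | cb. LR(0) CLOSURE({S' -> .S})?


Start: S' -> .S
For each item with dot before a nonterminal B, add B -> .γ for every B-production
Closure: [S' -> .S, S -> .b, S -> .A, A -> .SB]


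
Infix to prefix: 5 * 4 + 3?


left-to-right (same/higher precedence on left): tree is (+ (* 5 4) 3)
Prefix: + * 5 4 3


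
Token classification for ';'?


Pattern: delimiter/punctuation
Type: PUNCTUATION


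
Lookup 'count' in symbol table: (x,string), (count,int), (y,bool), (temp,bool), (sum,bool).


Lookup 'count' → type int


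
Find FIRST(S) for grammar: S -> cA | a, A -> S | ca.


Per alternative of S: FIRST(cA) = {c}; FIRST(a) = {a}
FIRST(S) = {a, c}


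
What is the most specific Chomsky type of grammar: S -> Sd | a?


Left-linear: every RHS is a terminal or one nonterminal followed by a terminal
Classification: Type 3 (Regular)


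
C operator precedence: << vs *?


'*' is multiplicative (level 10); '<<' is shift (level 8)
Higher level binds tighter
'*' has higher precedence than '<<'


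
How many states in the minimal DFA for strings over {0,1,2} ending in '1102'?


Track the longest suffix of input matching a prefix of '1102': 5 classes (prefixes of length 0..4)
Minimal DFA: 5 states


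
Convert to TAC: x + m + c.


Break into single-operator statements:
t1 = x + m
t2 = t1 + c


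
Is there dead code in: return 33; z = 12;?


statement follows a return and is unreachable
Dead: 'z = 12'


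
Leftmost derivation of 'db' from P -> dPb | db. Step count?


Derivation: P => db
Steps: 1


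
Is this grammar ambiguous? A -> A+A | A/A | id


'id+id/id' has two parse trees (no precedence encoded between + and /)
Ambiguous


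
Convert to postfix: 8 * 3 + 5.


Left to right (same or higher precedence on left)
Postfix: 8 3 * 5 +


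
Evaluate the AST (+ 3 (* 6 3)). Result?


Evaluate inner: (* 6 3) = 18
Evaluate root: (+ 3 18) = 21
Result: 21


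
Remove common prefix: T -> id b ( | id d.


Common prefix: 'id'
Factored: T -> id T', T' -> b ( | d


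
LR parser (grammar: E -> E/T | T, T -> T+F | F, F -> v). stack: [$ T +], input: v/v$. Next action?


no handle; shift 'v'
Action: shift


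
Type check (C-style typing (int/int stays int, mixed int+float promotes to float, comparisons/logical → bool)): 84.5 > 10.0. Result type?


Operand types: float > float
Rule: comparison yields bool
Result type: bool


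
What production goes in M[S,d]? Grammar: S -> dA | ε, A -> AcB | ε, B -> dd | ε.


For [S, d]: 'd' ∈ FIRST(dA)
Entry: S -> dA


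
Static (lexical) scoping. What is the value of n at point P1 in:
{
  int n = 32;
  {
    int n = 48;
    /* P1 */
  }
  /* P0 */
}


n declared in the same block as P1
n = 48


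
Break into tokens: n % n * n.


Scan left to right, longest-match per lexeme
Tokens: ID(n), OP(%), ID(n), OP(*), ID(n)


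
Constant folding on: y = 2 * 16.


2 * 16 = 32 at compile time
Optimized: y = 32


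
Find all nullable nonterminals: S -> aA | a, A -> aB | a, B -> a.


A nonterminal is nullable iff some alternative derives ε (directly, or every symbol in it is nullable)
Nullable: {}


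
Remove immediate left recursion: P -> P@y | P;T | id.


Left-recursive alternatives: P@y, P;T; non-recursive: id
Introduce P': P -> idP', P' -> @yP' | ;TP' | ε


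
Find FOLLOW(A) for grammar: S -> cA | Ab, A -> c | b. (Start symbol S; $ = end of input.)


$ ∈ FOLLOW(S). For each A -> αBβ: add FIRST(β)\{ε} to FOLLOW(B); if β nullable, add FOLLOW(A).
FOLLOW(A) = {$, b}


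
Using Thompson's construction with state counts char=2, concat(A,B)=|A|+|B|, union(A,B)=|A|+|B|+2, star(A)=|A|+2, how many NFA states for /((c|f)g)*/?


Syntax tree has 3 char leaf(s), 1 union(s), 1 star(s)
chars contribute 3×2 = 6; each union adds +2; each star adds +2
Total: 6 + 2 + 2 = 10 states


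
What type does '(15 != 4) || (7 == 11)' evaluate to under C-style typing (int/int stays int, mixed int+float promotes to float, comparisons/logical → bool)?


Operand types: bool || bool
Rule: logical operators take bool operands and yield bool
Result type: bool


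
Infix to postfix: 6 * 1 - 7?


Left to right (same or higher precedence on left)
Postfix: 6 1 * 7 -


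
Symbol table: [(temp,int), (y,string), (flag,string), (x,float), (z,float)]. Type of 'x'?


Lookup 'x' → type float


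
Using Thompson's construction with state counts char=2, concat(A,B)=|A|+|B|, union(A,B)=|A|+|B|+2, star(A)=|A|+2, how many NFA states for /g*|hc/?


Syntax tree has 3 char leaf(s), 1 union(s), 1 star(s)
chars contribute 3×2 = 6; each union adds +2; each star adds +2
Total: 6 + 2 + 2 = 10 states


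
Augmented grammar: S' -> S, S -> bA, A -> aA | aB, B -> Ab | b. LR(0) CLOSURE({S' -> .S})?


Start: S' -> .S
For each item with dot before a nonterminal B, add B -> .γ for every B-production
Closure: [S' -> .S, S -> .bA]


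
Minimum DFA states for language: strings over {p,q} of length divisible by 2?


Track length mod 2: states 0..1, accept at 0
Minimal DFA: 2 states


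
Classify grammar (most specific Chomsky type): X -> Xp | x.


Left-linear: every RHS is a terminal or one nonterminal followed by a terminal
Classification: Type 3 (Regular)


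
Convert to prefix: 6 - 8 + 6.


left-to-right (same/higher precedence on left): tree is (+ (- 6 8) 6)
Prefix: + - 6 8 6


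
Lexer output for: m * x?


Scan left to right, longest-match per lexeme
Tokens: ID(m), OP(*), ID(x)


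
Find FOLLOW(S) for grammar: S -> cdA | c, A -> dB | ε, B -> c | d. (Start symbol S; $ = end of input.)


$ ∈ FOLLOW(S). For each A -> αBβ: add FIRST(β)\{ε} to FOLLOW(B); if β nullable, add FOLLOW(A).
FOLLOW(S) = {$}


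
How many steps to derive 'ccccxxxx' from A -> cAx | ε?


Derivation: A => cAx => ccAxx => cccAxxx => ccccAxxxx => ccccxxxx
Steps: 5


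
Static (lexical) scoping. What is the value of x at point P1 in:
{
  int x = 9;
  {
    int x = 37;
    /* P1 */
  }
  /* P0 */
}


x declared in the same block as P1
x = 37


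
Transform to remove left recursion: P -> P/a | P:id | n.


Left-recursive alternatives: P/a, P:id; non-recursive: n
Introduce P': P -> nP', P' -> /aP' | :idP' | ε


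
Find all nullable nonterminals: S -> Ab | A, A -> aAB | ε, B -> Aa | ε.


A nonterminal is nullable iff some alternative derives ε (directly, or every symbol in it is nullable)
Nullable: {A, B, S}


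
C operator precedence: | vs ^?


'^' is bitwise XOR (level 4); '|' is bitwise OR (level 3)
Higher level binds tighter
'^' has higher precedence than '|'


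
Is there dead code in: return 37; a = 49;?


statement follows a return and is unreachable
Dead: 'a = 49'


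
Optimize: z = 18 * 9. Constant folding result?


18 * 9 = 162 at compile time
Optimized: z = 162


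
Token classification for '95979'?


Pattern: digits only
Type: INTEGER_LITERAL


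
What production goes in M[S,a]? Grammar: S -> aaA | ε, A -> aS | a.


For [S, a]: 'a' ∈ FIRST(aaA)
Entry: S -> aaA


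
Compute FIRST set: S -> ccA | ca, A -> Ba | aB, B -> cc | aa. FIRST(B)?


Per alternative of B: FIRST(cc) = {c}; FIRST(aa) = {a}
FIRST(B) = {a, c}


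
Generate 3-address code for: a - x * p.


Break into single-operator statements:
t1 = x * p
t2 = a - t1


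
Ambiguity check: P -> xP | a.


right-linear, alternatives start with distinct terminals 'x' vs 'a': unique leftmost derivation
Unambiguous


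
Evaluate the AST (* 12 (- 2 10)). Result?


Evaluate inner: (- 2 10) = -8
Evaluate root: (* 12 -8) = -96
Result: -96


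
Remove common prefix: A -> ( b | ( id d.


Common prefix: '('
Factored: A -> ( A', A' -> b | id d


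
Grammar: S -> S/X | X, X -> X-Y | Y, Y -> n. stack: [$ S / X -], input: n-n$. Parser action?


no handle; shift 'n'
Action: shift


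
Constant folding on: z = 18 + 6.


18 + 6 = 24 at compile time
Optimized: z = 24


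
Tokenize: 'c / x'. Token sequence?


Scan left to right, longest-match per lexeme
Tokens: ID(c), OP(/), ID(x)


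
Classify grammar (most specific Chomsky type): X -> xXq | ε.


Single nonterminal LHS, but x^n q^n is not regular
Classification: Type 2 (Context-Free)


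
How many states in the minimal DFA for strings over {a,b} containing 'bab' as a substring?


KMP-style automaton: 3 progress states + 1 absorbing accept = 4
Minimal DFA: 4 states


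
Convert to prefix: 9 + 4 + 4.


left-to-right (same/higher precedence on left): tree is (+ (+ 9 4) 4)
Prefix: + + 9 4 4


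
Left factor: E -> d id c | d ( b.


Common prefix: 'd'
Factored: E -> d E', E' -> id c | ( b


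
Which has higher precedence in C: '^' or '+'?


'+' is additive (level 9); '^' is bitwise XOR (level 4)
Higher level binds tighter
'+' has higher precedence than '^'


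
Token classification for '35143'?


Pattern: digits only
Type: INTEGER_LITERAL


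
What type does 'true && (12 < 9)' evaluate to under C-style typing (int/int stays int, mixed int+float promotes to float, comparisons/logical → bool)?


Operand types: bool && bool
Rule: logical operators take bool operands and yield bool
Result type: bool


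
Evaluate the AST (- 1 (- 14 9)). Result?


Evaluate inner: (- 14 9) = 5
Evaluate root: (- 1 5) = -4
Result: -4


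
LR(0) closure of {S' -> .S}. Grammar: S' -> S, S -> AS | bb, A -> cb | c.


Start: S' -> .S
For each item with dot before a nonterminal B, add B -> .γ for every B-production
Closure: [S' -> .S, S -> .AS, S -> .bb, A -> .cb, A -> .c]


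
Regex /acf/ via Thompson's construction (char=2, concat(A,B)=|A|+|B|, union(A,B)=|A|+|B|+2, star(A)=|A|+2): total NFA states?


Syntax tree has 3 char leaf(s), 0 union(s), 0 star(s)
chars contribute 3×2 = 6; each union adds +2; each star adds +2
Total: 6 + 0 + 0 = 6 states


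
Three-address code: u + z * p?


Break into single-operator statements:
t1 = z * p
t2 = u + t1


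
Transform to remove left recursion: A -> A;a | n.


Left-recursive alternatives: A;a; non-recursive: n
Introduce A': A -> nA', A' -> ;aA' | ε


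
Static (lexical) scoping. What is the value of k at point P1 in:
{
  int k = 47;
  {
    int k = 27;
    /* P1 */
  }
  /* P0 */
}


k declared in the same block as P1
k = 27


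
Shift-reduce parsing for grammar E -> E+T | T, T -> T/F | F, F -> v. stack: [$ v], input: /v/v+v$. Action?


'v' on top is the handle for F -> v
Action: reduce (F -> v)


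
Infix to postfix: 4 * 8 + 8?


Left to right (same or higher precedence on left)
Postfix: 4 8 * 8 +


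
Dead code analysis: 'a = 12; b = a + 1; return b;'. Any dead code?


a is read by b's definition; b is returned
No dead code


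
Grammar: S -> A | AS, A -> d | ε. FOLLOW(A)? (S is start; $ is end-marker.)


$ ∈ FOLLOW(S). For each A -> αBβ: add FIRST(β)\{ε} to FOLLOW(B); if β nullable, add FOLLOW(A).
FOLLOW(A) = {$, d}


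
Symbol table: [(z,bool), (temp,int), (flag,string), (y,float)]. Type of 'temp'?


Lookup 'temp' → type int


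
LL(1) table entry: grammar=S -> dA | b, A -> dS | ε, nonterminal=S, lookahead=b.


For [S, b]: 'b' ∈ FIRST(b)
Entry: S -> b


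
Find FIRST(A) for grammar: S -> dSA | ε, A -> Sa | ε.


Per alternative of A: FIRST(Sa) = {a, d}; FIRST(ε) = {ε}
FIRST(A) = {a, d, ε}


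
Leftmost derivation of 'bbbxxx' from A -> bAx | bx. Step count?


Derivation: A => bAx => bbAxx => bbbxxx
Steps: 3


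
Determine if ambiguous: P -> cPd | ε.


balanced c^n…d^n: each string has a unique parse
Unambiguous


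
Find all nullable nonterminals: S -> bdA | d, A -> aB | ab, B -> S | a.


A nonterminal is nullable iff some alternative derives ε (directly, or every symbol in it is nullable)
Nullable: {}


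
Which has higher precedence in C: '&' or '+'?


'+' is additive (level 9); '&' is bitwise AND (level 5)
Higher level binds tighter
'+' has higher precedence than '&'


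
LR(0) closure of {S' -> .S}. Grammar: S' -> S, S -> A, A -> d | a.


Start: S' -> .S
For each item with dot before a nonterminal B, add B -> .γ for every B-production
Closure: [S' -> .S, S -> .A, A -> .d, A -> .a]


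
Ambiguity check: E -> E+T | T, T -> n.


precedence layered via separate nonterminal T: deterministic
Unambiguous


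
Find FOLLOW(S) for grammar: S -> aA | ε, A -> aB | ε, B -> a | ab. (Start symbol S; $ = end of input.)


$ ∈ FOLLOW(S). For each A -> αBβ: add FIRST(β)\{ε} to FOLLOW(B); if β nullable, add FOLLOW(A).
FOLLOW(S) = {$}


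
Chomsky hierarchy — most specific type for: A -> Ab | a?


Left-linear: every RHS is a terminal or one nonterminal followed by a terminal
Classification: Type 3 (Regular)


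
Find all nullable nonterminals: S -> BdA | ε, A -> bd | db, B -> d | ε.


A nonterminal is nullable iff some alternative derives ε (directly, or every symbol in it is nullable)
Nullable: {B, S}


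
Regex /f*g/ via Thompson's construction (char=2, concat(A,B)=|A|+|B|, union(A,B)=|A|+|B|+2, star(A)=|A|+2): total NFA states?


Syntax tree has 2 char leaf(s), 0 union(s), 1 star(s)
chars contribute 2×2 = 4; each union adds +2; each star adds +2
Total: 4 + 0 + 2 = 6 states


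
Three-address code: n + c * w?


Break into single-operator statements:
t1 = c * w
t2 = n + t1


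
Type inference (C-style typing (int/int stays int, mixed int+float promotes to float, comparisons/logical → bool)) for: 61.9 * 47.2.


Operand types: float * float
Rule: mixed int/float promotes to float; int/int stays int
Result type: float


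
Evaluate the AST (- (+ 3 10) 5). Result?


Evaluate inner: (+ 3 10) = 13
Evaluate root: (- 13 5) = 8
Result: 8


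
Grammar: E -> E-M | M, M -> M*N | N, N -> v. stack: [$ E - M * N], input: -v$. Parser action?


handle 'M*N' on top
Action: reduce (M -> M*N)


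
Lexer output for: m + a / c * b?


Scan left to right, longest-match per lexeme
Tokens: ID(m), OP(+), ID(a), OP(/), ID(c), OP(*), ID(b)


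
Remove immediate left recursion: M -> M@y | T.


Left-recursive alternatives: M@y; non-recursive: T
Introduce M': M -> TM', M' -> @yM' | ε


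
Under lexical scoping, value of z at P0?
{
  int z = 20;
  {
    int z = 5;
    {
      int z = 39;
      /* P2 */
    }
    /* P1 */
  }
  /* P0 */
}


z declared in the same block as P0
z = 20


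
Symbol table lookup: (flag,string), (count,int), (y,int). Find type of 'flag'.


Lookup 'flag' → type string


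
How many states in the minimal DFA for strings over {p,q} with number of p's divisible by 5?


Track (count of p) mod 5: states 0..4, accept at 0
Minimal DFA: 5 states


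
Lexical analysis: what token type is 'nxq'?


Pattern: letter/underscore followed by alphanumerics, not a keyword
Type: IDENTIFIER


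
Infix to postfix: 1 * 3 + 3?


Left to right (same or higher precedence on left)
Postfix: 1 3 * 3 +


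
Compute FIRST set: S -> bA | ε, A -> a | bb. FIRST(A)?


Per alternative of A: FIRST(a) = {a}; FIRST(bb) = {b}
FIRST(A) = {a, b}


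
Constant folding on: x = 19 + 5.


19 + 5 = 24 at compile time
Optimized: x = 24


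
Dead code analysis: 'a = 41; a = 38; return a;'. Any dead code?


first assignment to a is overwritten before any read
Dead: 'a = 41'


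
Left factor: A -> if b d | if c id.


Common prefix: 'if'
Factored: A -> if A', A' -> b d | c id


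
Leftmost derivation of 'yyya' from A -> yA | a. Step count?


Derivation: A => yA => yyA => yyyA => yyya
Steps: 4


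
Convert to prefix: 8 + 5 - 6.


left-to-right (same/higher precedence on left): tree is (- (+ 8 5) 6)
Prefix: - + 8 5 6


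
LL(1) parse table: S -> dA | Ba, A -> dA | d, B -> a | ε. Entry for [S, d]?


For [S, d]: 'd' ∈ FIRST(dA)
Entry: S -> dA


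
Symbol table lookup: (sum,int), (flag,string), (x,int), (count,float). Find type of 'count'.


Lookup 'count' → type float


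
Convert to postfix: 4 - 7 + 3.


Left to right (same or higher precedence on left)
Postfix: 4 7 - 3 +


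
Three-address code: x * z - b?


Break into single-operator statements:
t1 = x * z
t2 = t1 - b


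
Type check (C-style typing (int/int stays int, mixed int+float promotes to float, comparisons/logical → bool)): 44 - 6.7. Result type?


Operand types: int - float
Rule: mixed int/float promotes to float; int/int stays int
Result type: float


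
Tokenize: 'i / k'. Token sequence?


Scan left to right, longest-match per lexeme
Tokens: ID(i), OP(/), ID(k)


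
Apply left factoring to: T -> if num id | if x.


Common prefix: 'if'
Factored: T -> if T', T' -> num id | x


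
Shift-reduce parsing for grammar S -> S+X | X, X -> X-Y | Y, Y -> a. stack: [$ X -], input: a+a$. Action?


no handle; shift 'a'
Action: shift


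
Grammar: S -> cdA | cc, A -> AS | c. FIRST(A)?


Per alternative of A: FIRST(AS) = {c}; FIRST(c) = {c}
FIRST(A) = {c}


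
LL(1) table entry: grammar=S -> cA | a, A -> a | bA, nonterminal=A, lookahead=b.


For [A, b]: 'b' ∈ FIRST(bA)
Entry: A -> bA


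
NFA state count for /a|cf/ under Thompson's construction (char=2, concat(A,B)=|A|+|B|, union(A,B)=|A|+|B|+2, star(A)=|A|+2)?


Syntax tree has 3 char leaf(s), 1 union(s), 0 star(s)
chars contribute 3×2 = 6; each union adds +2; each star adds +2
Total: 6 + 2 + 0 = 8 states


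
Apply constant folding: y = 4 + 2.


4 + 2 = 6 at compile time
Optimized: y = 6


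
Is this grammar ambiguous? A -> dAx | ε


balanced d^n…x^n: each string has a unique parse
Unambiguous


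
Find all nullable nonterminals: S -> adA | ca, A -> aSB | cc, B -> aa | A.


A nonterminal is nullable iff some alternative derives ε (directly, or every symbol in it is nullable)
Nullable: {}


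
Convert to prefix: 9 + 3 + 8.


left-to-right (same/higher precedence on left): tree is (+ (+ 9 3) 8)
Prefix: + + 9 3 8


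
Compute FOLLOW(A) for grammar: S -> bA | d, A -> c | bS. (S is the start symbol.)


$ ∈ FOLLOW(S). For each A -> αBβ: add FIRST(β)\{ε} to FOLLOW(B); if β nullable, add FOLLOW(A).
FOLLOW(A) = {$}


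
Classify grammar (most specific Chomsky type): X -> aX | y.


Right-linear: every RHS is a terminal or a terminal followed by one nonterminal
Classification: Type 3 (Regular)


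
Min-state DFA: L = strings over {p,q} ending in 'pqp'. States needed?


Track the longest suffix of input matching a prefix of 'pqp': 4 classes (prefixes of length 0..3)
Minimal DFA: 4 states


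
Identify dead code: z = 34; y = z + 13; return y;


z is read by y's definition; y is returned
No dead code


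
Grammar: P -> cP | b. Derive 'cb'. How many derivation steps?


Derivation: P => cP => cb
Steps: 2


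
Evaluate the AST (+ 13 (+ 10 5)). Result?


Evaluate inner: (+ 10 5) = 15
Evaluate root: (+ 13 15) = 28
Result: 28


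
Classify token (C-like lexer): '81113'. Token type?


Pattern: digits only
Type: INTEGER_LITERAL


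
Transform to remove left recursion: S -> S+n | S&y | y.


Left-recursive alternatives: S+n, S&y; non-recursive: y
Introduce S': S -> yS', S' -> +nS' | &yS' | ε


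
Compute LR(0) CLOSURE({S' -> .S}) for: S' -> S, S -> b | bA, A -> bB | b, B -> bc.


Start: S' -> .S
For each item with dot before a nonterminal B, add B -> .γ for every B-production
Closure: [S' -> .S, S -> .b, S -> .bA]


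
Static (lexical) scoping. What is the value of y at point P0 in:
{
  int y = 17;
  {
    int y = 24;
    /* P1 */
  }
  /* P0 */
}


y declared in the same block as P0
y = 17


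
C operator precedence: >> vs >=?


'>>' is shift (level 8); '>=' is relational (level 7)
Higher level binds tighter
'>>' has higher precedence than '>='


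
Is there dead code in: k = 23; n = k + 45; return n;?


k is read by n's definition; n is returned
No dead code


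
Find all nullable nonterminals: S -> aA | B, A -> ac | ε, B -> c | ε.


A nonterminal is nullable iff some alternative derives ε (directly, or every symbol in it is nullable)
Nullable: {A, B, S}


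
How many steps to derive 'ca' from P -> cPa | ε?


Derivation: P => cPa => ca
Steps: 2


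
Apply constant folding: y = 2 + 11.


2 + 11 = 13 at compile time
Optimized: y = 13


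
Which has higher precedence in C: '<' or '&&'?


'<' is relational (level 7); '&&' is logical AND (level 2)
Higher level binds tighter
'<' has higher precedence than '&&'


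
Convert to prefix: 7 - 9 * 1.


'*' binds tighter: tree is (- 7 (* 9 1))
Prefix: - 7 * 9 1


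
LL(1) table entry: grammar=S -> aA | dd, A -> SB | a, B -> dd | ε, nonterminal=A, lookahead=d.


For [A, d]: 'd' ∈ FIRST(SB)
Entry: A -> SB


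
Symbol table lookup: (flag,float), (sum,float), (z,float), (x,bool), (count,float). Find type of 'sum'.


Lookup 'sum' → type float


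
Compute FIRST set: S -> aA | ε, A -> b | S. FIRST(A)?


Per alternative of A: FIRST(b) = {b}; FIRST(S) = {a, ε}
FIRST(A) = {a, b, ε}


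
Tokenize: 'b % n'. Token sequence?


Scan left to right, longest-match per lexeme
Tokens: ID(b), OP(%), ID(n)


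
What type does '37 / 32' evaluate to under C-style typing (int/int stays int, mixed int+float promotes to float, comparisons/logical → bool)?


Operand types: int / int
Rule: mixed int/float promotes to float; int/int stays int
Result type: int


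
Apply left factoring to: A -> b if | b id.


Common prefix: 'b'
Factored: A -> b A', A' -> if | id


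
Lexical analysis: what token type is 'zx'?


Pattern: letter/underscore followed by alphanumerics, not a keyword
Type: IDENTIFIER


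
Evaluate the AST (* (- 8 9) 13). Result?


Evaluate inner: (- 8 9) = -1
Evaluate root: (* -1 13) = -13
Result: -13


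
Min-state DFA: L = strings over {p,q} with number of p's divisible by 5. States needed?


Track (count of p) mod 5: states 0..4, accept at 0
Minimal DFA: 5 states


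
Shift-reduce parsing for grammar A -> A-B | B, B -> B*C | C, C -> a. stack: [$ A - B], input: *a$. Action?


'*' can extend B; shift to build B -> B*C
Action: shift


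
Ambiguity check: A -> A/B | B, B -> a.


precedence layered via separate nonterminal B: deterministic
Unambiguous


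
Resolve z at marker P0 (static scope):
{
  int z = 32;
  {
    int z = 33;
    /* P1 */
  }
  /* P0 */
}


z declared in the same block as P0
z = 32


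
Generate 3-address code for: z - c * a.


Break into single-operator statements:
t1 = c * a
t2 = z - t1


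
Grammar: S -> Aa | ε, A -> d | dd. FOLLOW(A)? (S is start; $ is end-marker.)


$ ∈ FOLLOW(S). For each A -> αBβ: add FIRST(β)\{ε} to FOLLOW(B); if β nullable, add FOLLOW(A).
FOLLOW(A) = {a}


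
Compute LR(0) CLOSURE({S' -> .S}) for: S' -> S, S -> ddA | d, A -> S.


Start: S' -> .S
For each item with dot before a nonterminal B, add B -> .γ for every B-production
Closure: [S' -> .S, S -> .ddA, S -> .d]


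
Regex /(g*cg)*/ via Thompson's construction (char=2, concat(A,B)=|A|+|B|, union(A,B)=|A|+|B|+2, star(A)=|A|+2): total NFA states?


Syntax tree has 3 char leaf(s), 0 union(s), 2 star(s)
chars contribute 3×2 = 6; each union adds +2; each star adds +2
Total: 6 + 0 + 4 = 10 states


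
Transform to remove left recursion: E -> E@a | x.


Left-recursive alternatives: E@a; non-recursive: x
Introduce E': E -> xE', E' -> @aE' | ε


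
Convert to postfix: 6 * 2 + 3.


Left to right (same or higher precedence on left)
Postfix: 6 2 * 3 +


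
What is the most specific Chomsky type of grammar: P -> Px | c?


Left-linear: every RHS is a terminal or one nonterminal followed by a terminal
Classification: Type 3 (Regular)


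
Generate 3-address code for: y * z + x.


Break into single-operator statements:
t1 = y * z
t2 = t1 + x


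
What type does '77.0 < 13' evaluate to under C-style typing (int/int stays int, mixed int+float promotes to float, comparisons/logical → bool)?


Operand types: float < int
Rule: comparison yields bool
Result type: bool


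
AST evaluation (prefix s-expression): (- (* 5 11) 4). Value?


Evaluate inner: (* 5 11) = 55
Evaluate root: (- 55 4) = 51
Result: 51


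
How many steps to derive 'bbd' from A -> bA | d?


Derivation: A => bA => bbA => bbd
Steps: 3


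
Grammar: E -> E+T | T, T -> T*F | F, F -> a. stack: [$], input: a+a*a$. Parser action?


no handle on stack; shift 'a'
Action: shift


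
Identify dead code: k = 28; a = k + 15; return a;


k is read by a's definition; a is returned
No dead code


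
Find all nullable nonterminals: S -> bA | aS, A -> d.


A nonterminal is nullable iff some alternative derives ε (directly, or every symbol in it is nullable)
Nullable: {}


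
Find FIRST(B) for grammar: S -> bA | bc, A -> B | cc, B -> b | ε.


Per alternative of B: FIRST(b) = {b}; FIRST(ε) = {ε}
FIRST(B) = {b, ε}


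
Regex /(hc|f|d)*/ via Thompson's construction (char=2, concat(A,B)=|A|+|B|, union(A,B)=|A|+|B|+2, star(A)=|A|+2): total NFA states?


Syntax tree has 4 char leaf(s), 2 union(s), 1 star(s)
chars contribute 4×2 = 8; each union adds +2; each star adds +2
Total: 8 + 4 + 2 = 14 states


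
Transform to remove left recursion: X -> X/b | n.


Left-recursive alternatives: X/b; non-recursive: n
Introduce X': X -> nX', X' -> /bX' | ε


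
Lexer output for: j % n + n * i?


Scan left to right, longest-match per lexeme
Tokens: ID(j), OP(%), ID(n), OP(+), ID(n), OP(*), ID(i)


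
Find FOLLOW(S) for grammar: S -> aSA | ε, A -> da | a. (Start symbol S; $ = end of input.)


$ ∈ FOLLOW(S). For each A -> αBβ: add FIRST(β)\{ε} to FOLLOW(B); if β nullable, add FOLLOW(A).
FOLLOW(S) = {$, a, d}


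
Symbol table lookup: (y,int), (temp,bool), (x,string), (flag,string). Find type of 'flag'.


Lookup 'flag' → type string


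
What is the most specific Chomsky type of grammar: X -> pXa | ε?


Single nonterminal LHS, but p^n a^n is not regular
Classification: Type 2 (Context-Free)


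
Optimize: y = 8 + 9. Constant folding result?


8 + 9 = 17 at compile time
Optimized: y = 17


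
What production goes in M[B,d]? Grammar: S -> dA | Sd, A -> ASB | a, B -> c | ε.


For [B, d]: ε is nullable and 'd' ∈ FOLLOW(B)
Entry: B -> ε


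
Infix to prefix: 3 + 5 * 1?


'*' binds tighter: tree is (+ 3 (* 5 1))
Prefix: + 3 * 5 1


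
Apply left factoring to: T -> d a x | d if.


Common prefix: 'd'
Factored: T -> d T', T' -> a x | if


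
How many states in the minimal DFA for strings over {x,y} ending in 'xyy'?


Track the longest suffix of input matching a prefix of 'xyy': 4 classes (prefixes of length 0..3)
Minimal DFA: 4 states


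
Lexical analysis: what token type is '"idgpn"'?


Pattern: double-quoted sequence
Type: STRING_LITERAL


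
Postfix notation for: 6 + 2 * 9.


* has higher precedence, evaluate 2*9 first
Postfix: 6 2 9 * +


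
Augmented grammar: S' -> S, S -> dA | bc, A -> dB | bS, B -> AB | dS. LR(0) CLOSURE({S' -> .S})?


Start: S' -> .S
For each item with dot before a nonterminal B, add B -> .γ for every B-production
Closure: [S' -> .S, S -> .dA, S -> .bc]
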